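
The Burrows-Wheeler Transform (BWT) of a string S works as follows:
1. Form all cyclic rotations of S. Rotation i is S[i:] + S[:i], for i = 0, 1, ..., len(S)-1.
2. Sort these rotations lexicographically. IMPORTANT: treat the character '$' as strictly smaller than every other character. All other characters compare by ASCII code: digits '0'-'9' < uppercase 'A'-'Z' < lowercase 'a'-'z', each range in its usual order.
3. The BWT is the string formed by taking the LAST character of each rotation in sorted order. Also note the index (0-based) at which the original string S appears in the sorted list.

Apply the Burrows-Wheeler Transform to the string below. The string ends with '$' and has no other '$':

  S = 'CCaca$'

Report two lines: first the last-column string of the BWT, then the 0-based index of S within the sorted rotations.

All 6 rotations (rotation i = S[i:]+S[:i]):
  rot[0] = CCaca$
  rot[1] = Caca$C
  rot[2] = aca$CC
  rot[3] = ca$CCa
  rot[4] = a$CCac
  rot[5] = $CCaca
Sorted (with $ < everything):
  sorted[0] = $CCaca  (last char: 'a')
  sorted[1] = CCaca$  (last char: '$')
  sorted[2] = Caca$C  (last char: 'C')
  sorted[3] = a$CCac  (last char: 'c')
  sorted[4] = aca$CC  (last char: 'C')
  sorted[5] = ca$CCa  (last char: 'a')
Last column: a$CcCa
Original string S is at sorted index 1

Answer: a$CcCa
1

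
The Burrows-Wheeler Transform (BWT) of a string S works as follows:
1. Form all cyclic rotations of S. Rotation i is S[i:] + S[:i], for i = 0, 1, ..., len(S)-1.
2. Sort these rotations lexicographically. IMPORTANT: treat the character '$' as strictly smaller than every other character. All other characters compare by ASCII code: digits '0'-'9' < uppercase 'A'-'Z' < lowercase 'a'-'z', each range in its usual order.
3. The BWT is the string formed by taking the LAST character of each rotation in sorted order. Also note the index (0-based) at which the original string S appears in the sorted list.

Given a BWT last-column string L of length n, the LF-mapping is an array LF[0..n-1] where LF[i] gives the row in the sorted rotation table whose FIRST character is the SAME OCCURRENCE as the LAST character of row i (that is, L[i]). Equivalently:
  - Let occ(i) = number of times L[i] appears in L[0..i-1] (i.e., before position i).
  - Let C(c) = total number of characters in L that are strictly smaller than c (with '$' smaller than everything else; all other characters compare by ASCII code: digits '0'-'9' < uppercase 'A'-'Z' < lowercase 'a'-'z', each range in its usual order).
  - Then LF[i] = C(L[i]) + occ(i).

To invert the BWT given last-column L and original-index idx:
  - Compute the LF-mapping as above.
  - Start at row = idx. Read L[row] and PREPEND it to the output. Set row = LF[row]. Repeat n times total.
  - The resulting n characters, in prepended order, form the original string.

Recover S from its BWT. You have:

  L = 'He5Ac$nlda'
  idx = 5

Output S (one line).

Answer: candle5AH$

Derivation:
LF mapping: 3 7 1 2 5 0 9 8 6 4
Walk LF starting at row 5, prepending L[row]:
  step 1: row=5, L[5]='$', prepend. Next row=LF[5]=0
  step 2: row=0, L[0]='H', prepend. Next row=LF[0]=3
  step 3: row=3, L[3]='A', prepend. Next row=LF[3]=2
  step 4: row=2, L[2]='5', prepend. Next row=LF[2]=1
  step 5: row=1, L[1]='e', prepend. Next row=LF[1]=7
  step 6: row=7, L[7]='l', prepend. Next row=LF[7]=8
  step 7: row=8, L[8]='d', prepend. Next row=LF[8]=6
  step 8: row=6, L[6]='n', prepend. Next row=LF[6]=9
  step 9: row=9, L[9]='a', prepend. Next row=LF[9]=4
  step 10: row=4, L[4]='c', prepend. Next row=LF[4]=5
Reversed output: candle5AH$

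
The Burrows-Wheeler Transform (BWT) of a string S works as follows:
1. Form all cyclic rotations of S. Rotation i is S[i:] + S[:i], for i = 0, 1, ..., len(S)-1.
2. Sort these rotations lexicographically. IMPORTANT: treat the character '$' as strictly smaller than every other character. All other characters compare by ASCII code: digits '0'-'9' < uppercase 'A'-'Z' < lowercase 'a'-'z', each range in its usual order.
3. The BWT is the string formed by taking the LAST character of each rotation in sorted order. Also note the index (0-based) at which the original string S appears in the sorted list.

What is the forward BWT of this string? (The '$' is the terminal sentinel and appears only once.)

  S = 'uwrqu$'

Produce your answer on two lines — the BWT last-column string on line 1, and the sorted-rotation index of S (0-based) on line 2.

All 6 rotations (rotation i = S[i:]+S[:i]):
  rot[0] = uwrqu$
  rot[1] = wrqu$u
  rot[2] = rqu$uw
  rot[3] = qu$uwr
  rot[4] = u$uwrq
  rot[5] = $uwrqu
Sorted (with $ < everything):
  sorted[0] = $uwrqu  (last char: 'u')
  sorted[1] = qu$uwr  (last char: 'r')
  sorted[2] = rqu$uw  (last char: 'w')
  sorted[3] = u$uwrq  (last char: 'q')
  sorted[4] = uwrqu$  (last char: '$')
  sorted[5] = wrqu$u  (last char: 'u')
Last column: urwq$u
Original string S is at sorted index 4

Answer: urwq$u
4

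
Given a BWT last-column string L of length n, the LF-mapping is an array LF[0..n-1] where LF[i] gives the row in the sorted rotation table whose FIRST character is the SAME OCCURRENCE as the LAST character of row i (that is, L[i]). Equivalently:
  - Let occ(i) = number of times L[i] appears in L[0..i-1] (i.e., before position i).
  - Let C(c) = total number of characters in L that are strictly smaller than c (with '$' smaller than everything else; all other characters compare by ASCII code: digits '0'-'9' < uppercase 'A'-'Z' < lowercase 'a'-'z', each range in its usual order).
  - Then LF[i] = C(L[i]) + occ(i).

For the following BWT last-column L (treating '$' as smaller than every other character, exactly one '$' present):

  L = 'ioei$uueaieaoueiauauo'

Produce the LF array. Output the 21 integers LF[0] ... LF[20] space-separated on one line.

Answer: 9 13 5 10 0 16 17 6 1 11 7 2 14 18 8 12 3 19 4 20 15

Derivation:
Char counts: '$':1, 'a':4, 'e':4, 'i':4, 'o':3, 'u':5
C (first-col start): C('$')=0, C('a')=1, C('e')=5, C('i')=9, C('o')=13, C('u')=16
L[0]='i': occ=0, LF[0]=C('i')+0=9+0=9
L[1]='o': occ=0, LF[1]=C('o')+0=13+0=13
L[2]='e': occ=0, LF[2]=C('e')+0=5+0=5
L[3]='i': occ=1, LF[3]=C('i')+1=9+1=10
L[4]='$': occ=0, LF[4]=C('$')+0=0+0=0
L[5]='u': occ=0, LF[5]=C('u')+0=16+0=16
L[6]='u': occ=1, LF[6]=C('u')+1=16+1=17
L[7]='e': occ=1, LF[7]=C('e')+1=5+1=6
L[8]='a': occ=0, LF[8]=C('a')+0=1+0=1
L[9]='i': occ=2, LF[9]=C('i')+2=9+2=11
L[10]='e': occ=2, LF[10]=C('e')+2=5+2=7
L[11]='a': occ=1, LF[11]=C('a')+1=1+1=2
L[12]='o': occ=1, LF[12]=C('o')+1=13+1=14
L[13]='u': occ=2, LF[13]=C('u')+2=16+2=18
L[14]='e': occ=3, LF[14]=C('e')+3=5+3=8
L[15]='i': occ=3, LF[15]=C('i')+3=9+3=12
L[16]='a': occ=2, LF[16]=C('a')+2=1+2=3
L[17]='u': occ=3, LF[17]=C('u')+3=16+3=19
L[18]='a': occ=3, LF[18]=C('a')+3=1+3=4
L[19]='u': occ=4, LF[19]=C('u')+4=16+4=20
L[20]='o': occ=2, LF[20]=C('o')+2=13+2=15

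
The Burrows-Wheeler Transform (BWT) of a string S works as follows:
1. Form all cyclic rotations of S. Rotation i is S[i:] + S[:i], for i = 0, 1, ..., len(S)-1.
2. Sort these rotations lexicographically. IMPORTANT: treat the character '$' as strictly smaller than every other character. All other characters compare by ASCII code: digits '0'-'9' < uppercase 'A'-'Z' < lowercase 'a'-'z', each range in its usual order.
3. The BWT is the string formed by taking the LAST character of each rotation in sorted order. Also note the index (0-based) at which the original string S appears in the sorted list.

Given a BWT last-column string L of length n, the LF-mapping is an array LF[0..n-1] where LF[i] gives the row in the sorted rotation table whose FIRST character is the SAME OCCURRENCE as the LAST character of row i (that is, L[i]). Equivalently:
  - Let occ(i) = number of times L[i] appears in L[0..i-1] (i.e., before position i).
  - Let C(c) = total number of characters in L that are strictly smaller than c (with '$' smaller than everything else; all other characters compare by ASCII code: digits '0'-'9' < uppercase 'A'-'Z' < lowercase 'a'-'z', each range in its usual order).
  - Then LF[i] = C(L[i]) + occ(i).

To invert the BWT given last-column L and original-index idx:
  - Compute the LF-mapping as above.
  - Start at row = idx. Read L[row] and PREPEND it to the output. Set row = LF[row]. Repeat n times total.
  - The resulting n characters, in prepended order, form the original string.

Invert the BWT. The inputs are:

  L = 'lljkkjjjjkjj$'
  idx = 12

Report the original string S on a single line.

Answer: ljjjkjjkkjjl$

Derivation:
LF mapping: 11 12 1 8 9 2 3 4 5 10 6 7 0
Walk LF starting at row 12, prepending L[row]:
  step 1: row=12, L[12]='$', prepend. Next row=LF[12]=0
  step 2: row=0, L[0]='l', prepend. Next row=LF[0]=11
  step 3: row=11, L[11]='j', prepend. Next row=LF[11]=7
  step 4: row=7, L[7]='j', prepend. Next row=LF[7]=4
  step 5: row=4, L[4]='k', prepend. Next row=LF[4]=9
  step 6: row=9, L[9]='k', prepend. Next row=LF[9]=10
  step 7: row=10, L[10]='j', prepend. Next row=LF[10]=6
  step 8: row=6, L[6]='j', prepend. Next row=LF[6]=3
  step 9: row=3, L[3]='k', prepend. Next row=LF[3]=8
  step 10: row=8, L[8]='j', prepend. Next row=LF[8]=5
  step 11: row=5, L[5]='j', prepend. Next row=LF[5]=2
  step 12: row=2, L[2]='j', prepend. Next row=LF[2]=1
  step 13: row=1, L[1]='l', prepend. Next row=LF[1]=12
Reversed output: ljjjkjjkkjjl$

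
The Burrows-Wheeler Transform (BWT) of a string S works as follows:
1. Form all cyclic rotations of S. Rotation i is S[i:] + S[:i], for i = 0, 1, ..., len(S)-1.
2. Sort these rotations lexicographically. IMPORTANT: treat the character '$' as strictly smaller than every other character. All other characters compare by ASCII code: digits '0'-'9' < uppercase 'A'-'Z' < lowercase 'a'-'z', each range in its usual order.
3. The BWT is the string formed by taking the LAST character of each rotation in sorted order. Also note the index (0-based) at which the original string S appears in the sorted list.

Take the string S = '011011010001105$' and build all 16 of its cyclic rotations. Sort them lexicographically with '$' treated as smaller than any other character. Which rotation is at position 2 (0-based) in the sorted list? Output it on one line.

Answer: 001105$011011010

Derivation:
All 16 rotations (rotation i = S[i:]+S[:i]):
  rot[0] = 011011010001105$
  rot[1] = 11011010001105$0
  rot[2] = 1011010001105$01
  rot[3] = 011010001105$011
  rot[4] = 11010001105$0110
  rot[5] = 1010001105$01101
  rot[6] = 010001105$011011
  rot[7] = 10001105$0110110
  rot[8] = 0001105$01101101
  rot[9] = 001105$011011010
  rot[10] = 01105$0110110100
  rot[11] = 1105$01101101000
  rot[12] = 105$011011010001
  rot[13] = 05$0110110100011
  rot[14] = 5$01101101000110
  rot[15] = $011011010001105
Sorted (with $ < everything):
  sorted[0] = $011011010001105
  sorted[1] = 0001105$01101101
  sorted[2] = 001105$011011010
  sorted[3] = 010001105$011011
  sorted[4] = 011010001105$011
  sorted[5] = 011011010001105$
  sorted[6] = 01105$0110110100
  sorted[7] = 05$0110110100011
  sorted[8] = 10001105$0110110
  sorted[9] = 1010001105$01101
  sorted[10] = 1011010001105$01
  sorted[11] = 105$011011010001
  sorted[12] = 11010001105$0110
  sorted[13] = 11011010001105$0
  sorted[14] = 1105$01101101000
  sorted[15] = 5$01101101000110
sorted[2] = 001105$011011010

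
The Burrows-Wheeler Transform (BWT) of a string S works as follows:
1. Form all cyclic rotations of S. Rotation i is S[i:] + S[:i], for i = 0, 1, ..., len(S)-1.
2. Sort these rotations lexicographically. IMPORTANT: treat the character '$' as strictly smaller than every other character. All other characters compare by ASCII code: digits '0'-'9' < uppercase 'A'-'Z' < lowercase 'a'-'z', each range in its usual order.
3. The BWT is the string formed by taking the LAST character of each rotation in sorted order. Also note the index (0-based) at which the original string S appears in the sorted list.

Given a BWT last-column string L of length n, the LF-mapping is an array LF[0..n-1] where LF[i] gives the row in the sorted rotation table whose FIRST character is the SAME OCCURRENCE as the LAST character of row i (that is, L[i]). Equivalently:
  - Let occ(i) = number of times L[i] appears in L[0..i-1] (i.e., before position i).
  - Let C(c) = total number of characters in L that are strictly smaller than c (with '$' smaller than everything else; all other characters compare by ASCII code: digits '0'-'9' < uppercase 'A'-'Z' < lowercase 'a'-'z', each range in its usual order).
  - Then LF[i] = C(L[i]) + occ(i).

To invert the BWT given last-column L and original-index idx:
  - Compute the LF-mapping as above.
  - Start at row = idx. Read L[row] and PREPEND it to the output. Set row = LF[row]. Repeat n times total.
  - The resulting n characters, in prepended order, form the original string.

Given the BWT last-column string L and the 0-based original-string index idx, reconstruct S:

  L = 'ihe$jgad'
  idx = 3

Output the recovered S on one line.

LF mapping: 6 5 3 0 7 4 1 2
Walk LF starting at row 3, prepending L[row]:
  step 1: row=3, L[3]='$', prepend. Next row=LF[3]=0
  step 2: row=0, L[0]='i', prepend. Next row=LF[0]=6
  step 3: row=6, L[6]='a', prepend. Next row=LF[6]=1
  step 4: row=1, L[1]='h', prepend. Next row=LF[1]=5
  step 5: row=5, L[5]='g', prepend. Next row=LF[5]=4
  step 6: row=4, L[4]='j', prepend. Next row=LF[4]=7
  step 7: row=7, L[7]='d', prepend. Next row=LF[7]=2
  step 8: row=2, L[2]='e', prepend. Next row=LF[2]=3
Reversed output: edjghai$

Answer: edjghai$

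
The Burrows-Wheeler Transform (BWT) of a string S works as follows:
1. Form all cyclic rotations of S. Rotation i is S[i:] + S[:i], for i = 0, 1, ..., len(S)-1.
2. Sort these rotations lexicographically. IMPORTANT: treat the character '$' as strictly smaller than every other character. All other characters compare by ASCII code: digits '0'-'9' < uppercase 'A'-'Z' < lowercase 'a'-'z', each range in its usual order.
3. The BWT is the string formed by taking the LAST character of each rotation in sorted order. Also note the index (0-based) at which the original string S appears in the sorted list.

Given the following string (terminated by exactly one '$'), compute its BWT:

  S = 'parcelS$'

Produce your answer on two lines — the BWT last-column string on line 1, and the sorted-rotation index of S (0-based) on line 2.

All 8 rotations (rotation i = S[i:]+S[:i]):
  rot[0] = parcelS$
  rot[1] = arcelS$p
  rot[2] = rcelS$pa
  rot[3] = celS$par
  rot[4] = elS$parc
  rot[5] = lS$parce
  rot[6] = S$parcel
  rot[7] = $parcelS
Sorted (with $ < everything):
  sorted[0] = $parcelS  (last char: 'S')
  sorted[1] = S$parcel  (last char: 'l')
  sorted[2] = arcelS$p  (last char: 'p')
  sorted[3] = celS$par  (last char: 'r')
  sorted[4] = elS$parc  (last char: 'c')
  sorted[5] = lS$parce  (last char: 'e')
  sorted[6] = parcelS$  (last char: '$')
  sorted[7] = rcelS$pa  (last char: 'a')
Last column: Slprce$a
Original string S is at sorted index 6

Answer: Slprce$a
6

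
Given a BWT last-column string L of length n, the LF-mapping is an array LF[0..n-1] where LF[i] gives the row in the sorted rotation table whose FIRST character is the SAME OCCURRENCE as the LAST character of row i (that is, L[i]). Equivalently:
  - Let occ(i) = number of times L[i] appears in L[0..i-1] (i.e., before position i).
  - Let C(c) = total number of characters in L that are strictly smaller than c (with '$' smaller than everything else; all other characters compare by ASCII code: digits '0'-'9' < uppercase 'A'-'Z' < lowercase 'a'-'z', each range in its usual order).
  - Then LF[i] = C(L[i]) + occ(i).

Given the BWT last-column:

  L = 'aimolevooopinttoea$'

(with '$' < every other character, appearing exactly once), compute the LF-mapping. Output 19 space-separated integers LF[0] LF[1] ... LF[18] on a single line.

Answer: 1 5 8 10 7 3 18 11 12 13 15 6 9 16 17 14 4 2 0

Derivation:
Char counts: '$':1, 'a':2, 'e':2, 'i':2, 'l':1, 'm':1, 'n':1, 'o':5, 'p':1, 't':2, 'v':1
C (first-col start): C('$')=0, C('a')=1, C('e')=3, C('i')=5, C('l')=7, C('m')=8, C('n')=9, C('o')=10, C('p')=15, C('t')=16, C('v')=18
L[0]='a': occ=0, LF[0]=C('a')+0=1+0=1
L[1]='i': occ=0, LF[1]=C('i')+0=5+0=5
L[2]='m': occ=0, LF[2]=C('m')+0=8+0=8
L[3]='o': occ=0, LF[3]=C('o')+0=10+0=10
L[4]='l': occ=0, LF[4]=C('l')+0=7+0=7
L[5]='e': occ=0, LF[5]=C('e')+0=3+0=3
L[6]='v': occ=0, LF[6]=C('v')+0=18+0=18
L[7]='o': occ=1, LF[7]=C('o')+1=10+1=11
L[8]='o': occ=2, LF[8]=C('o')+2=10+2=12
L[9]='o': occ=3, LF[9]=C('o')+3=10+3=13
L[10]='p': occ=0, LF[10]=C('p')+0=15+0=15
L[11]='i': occ=1, LF[11]=C('i')+1=5+1=6
L[12]='n': occ=0, LF[12]=C('n')+0=9+0=9
L[13]='t': occ=0, LF[13]=C('t')+0=16+0=16
L[14]='t': occ=1, LF[14]=C('t')+1=16+1=17
L[15]='o': occ=4, LF[15]=C('o')+4=10+4=14
L[16]='e': occ=1, LF[16]=C('e')+1=3+1=4
L[17]='a': occ=1, LF[17]=C('a')+1=1+1=2
L[18]='$': occ=0, LF[18]=C('$')+0=0+0=0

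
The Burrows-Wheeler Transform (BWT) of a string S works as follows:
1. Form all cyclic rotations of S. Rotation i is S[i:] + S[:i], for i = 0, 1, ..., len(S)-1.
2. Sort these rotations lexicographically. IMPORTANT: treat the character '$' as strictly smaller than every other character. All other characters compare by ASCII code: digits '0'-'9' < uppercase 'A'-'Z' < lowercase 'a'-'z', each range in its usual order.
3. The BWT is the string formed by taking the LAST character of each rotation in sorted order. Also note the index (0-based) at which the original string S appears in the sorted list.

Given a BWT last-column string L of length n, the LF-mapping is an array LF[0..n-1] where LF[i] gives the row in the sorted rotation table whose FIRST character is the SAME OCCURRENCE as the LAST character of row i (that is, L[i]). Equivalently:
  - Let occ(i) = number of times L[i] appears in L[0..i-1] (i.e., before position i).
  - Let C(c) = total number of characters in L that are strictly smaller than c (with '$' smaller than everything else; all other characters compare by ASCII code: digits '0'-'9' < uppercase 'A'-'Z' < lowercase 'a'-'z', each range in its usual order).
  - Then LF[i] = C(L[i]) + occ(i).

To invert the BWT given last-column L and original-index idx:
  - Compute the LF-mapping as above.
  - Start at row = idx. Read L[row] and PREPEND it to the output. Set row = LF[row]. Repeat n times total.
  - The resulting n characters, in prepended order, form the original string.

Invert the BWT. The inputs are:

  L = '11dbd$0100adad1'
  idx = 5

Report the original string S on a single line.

Answer: 1011ddd0ab0ad1$

Derivation:
LF mapping: 4 5 11 10 12 0 1 6 2 3 8 13 9 14 7
Walk LF starting at row 5, prepending L[row]:
  step 1: row=5, L[5]='$', prepend. Next row=LF[5]=0
  step 2: row=0, L[0]='1', prepend. Next row=LF[0]=4
  step 3: row=4, L[4]='d', prepend. Next row=LF[4]=12
  step 4: row=12, L[12]='a', prepend. Next row=LF[12]=9
  step 5: row=9, L[9]='0', prepend. Next row=LF[9]=3
  step 6: row=3, L[3]='b', prepend. Next row=LF[3]=10
  step 7: row=10, L[10]='a', prepend. Next row=LF[10]=8
  step 8: row=8, L[8]='0', prepend. Next row=LF[8]=2
  step 9: row=2, L[2]='d', prepend. Next row=LF[2]=11
  step 10: row=11, L[11]='d', prepend. Next row=LF[11]=13
  step 11: row=13, L[13]='d', prepend. Next row=LF[13]=14
  step 12: row=14, L[14]='1', prepend. Next row=LF[14]=7
  step 13: row=7, L[7]='1', prepend. Next row=LF[7]=6
  step 14: row=6, L[6]='0', prepend. Next row=LF[6]=1
  step 15: row=1, L[1]='1', prepend. Next row=LF[1]=5
Reversed output: 1011ddd0ab0ad1$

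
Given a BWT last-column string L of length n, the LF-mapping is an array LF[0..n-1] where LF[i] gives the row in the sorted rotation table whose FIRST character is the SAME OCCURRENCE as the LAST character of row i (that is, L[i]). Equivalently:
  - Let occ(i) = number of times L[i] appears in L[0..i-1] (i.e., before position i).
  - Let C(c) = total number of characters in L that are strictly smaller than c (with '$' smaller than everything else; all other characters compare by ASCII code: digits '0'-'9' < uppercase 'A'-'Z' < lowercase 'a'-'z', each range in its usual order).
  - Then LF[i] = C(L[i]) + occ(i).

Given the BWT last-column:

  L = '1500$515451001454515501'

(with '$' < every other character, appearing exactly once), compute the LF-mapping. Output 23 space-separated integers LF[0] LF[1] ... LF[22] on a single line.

Char counts: '$':1, '0':5, '1':6, '4':3, '5':8
C (first-col start): C('$')=0, C('0')=1, C('1')=6, C('4')=12, C('5')=15
L[0]='1': occ=0, LF[0]=C('1')+0=6+0=6
L[1]='5': occ=0, LF[1]=C('5')+0=15+0=15
L[2]='0': occ=0, LF[2]=C('0')+0=1+0=1
L[3]='0': occ=1, LF[3]=C('0')+1=1+1=2
L[4]='$': occ=0, LF[4]=C('$')+0=0+0=0
L[5]='5': occ=1, LF[5]=C('5')+1=15+1=16
L[6]='1': occ=1, LF[6]=C('1')+1=6+1=7
L[7]='5': occ=2, LF[7]=C('5')+2=15+2=17
L[8]='4': occ=0, LF[8]=C('4')+0=12+0=12
L[9]='5': occ=3, LF[9]=C('5')+3=15+3=18
L[10]='1': occ=2, LF[10]=C('1')+2=6+2=8
L[11]='0': occ=2, LF[11]=C('0')+2=1+2=3
L[12]='0': occ=3, LF[12]=C('0')+3=1+3=4
L[13]='1': occ=3, LF[13]=C('1')+3=6+3=9
L[14]='4': occ=1, LF[14]=C('4')+1=12+1=13
L[15]='5': occ=4, LF[15]=C('5')+4=15+4=19
L[16]='4': occ=2, LF[16]=C('4')+2=12+2=14
L[17]='5': occ=5, LF[17]=C('5')+5=15+5=20
L[18]='1': occ=4, LF[18]=C('1')+4=6+4=10
L[19]='5': occ=6, LF[19]=C('5')+6=15+6=21
L[20]='5': occ=7, LF[20]=C('5')+7=15+7=22
L[21]='0': occ=4, LF[21]=C('0')+4=1+4=5
L[22]='1': occ=5, LF[22]=C('1')+5=6+5=11

Answer: 6 15 1 2 0 16 7 17 12 18 8 3 4 9 13 19 14 20 10 21 22 5 11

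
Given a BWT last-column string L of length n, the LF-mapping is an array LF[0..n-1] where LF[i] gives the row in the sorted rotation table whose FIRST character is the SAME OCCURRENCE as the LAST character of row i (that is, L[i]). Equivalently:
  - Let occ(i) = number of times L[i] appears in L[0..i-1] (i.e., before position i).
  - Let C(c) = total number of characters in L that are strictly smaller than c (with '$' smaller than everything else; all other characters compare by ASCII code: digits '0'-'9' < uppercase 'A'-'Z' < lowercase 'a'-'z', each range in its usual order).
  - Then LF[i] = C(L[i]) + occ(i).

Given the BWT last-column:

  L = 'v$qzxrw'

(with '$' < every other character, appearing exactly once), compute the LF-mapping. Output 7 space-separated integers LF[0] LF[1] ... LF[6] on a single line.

Answer: 3 0 1 6 5 2 4

Derivation:
Char counts: '$':1, 'q':1, 'r':1, 'v':1, 'w':1, 'x':1, 'z':1
C (first-col start): C('$')=0, C('q')=1, C('r')=2, C('v')=3, C('w')=4, C('x')=5, C('z')=6
L[0]='v': occ=0, LF[0]=C('v')+0=3+0=3
L[1]='$': occ=0, LF[1]=C('$')+0=0+0=0
L[2]='q': occ=0, LF[2]=C('q')+0=1+0=1
L[3]='z': occ=0, LF[3]=C('z')+0=6+0=6
L[4]='x': occ=0, LF[4]=C('x')+0=5+0=5
L[5]='r': occ=0, LF[5]=C('r')+0=2+0=2
L[6]='w': occ=0, LF[6]=C('w')+0=4+0=4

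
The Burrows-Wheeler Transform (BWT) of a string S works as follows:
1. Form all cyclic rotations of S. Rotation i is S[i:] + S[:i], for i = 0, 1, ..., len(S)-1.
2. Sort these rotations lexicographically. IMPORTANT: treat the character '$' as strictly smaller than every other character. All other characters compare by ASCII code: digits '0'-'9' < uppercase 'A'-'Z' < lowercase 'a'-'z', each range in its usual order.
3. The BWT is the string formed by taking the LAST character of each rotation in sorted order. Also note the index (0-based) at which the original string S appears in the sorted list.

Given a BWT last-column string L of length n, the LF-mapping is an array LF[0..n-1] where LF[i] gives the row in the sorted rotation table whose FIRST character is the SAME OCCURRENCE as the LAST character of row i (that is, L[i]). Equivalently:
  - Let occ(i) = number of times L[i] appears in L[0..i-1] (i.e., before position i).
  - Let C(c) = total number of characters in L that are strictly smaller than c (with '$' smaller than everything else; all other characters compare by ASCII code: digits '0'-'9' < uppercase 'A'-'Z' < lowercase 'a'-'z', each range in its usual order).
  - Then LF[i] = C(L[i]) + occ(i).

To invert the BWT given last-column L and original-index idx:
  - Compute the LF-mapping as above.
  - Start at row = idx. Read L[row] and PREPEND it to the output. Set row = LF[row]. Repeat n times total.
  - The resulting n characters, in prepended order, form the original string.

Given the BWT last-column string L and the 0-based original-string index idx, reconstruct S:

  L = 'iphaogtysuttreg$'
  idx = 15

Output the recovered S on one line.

LF mapping: 6 8 5 1 7 3 11 15 10 14 12 13 9 2 4 0
Walk LF starting at row 15, prepending L[row]:
  step 1: row=15, L[15]='$', prepend. Next row=LF[15]=0
  step 2: row=0, L[0]='i', prepend. Next row=LF[0]=6
  step 3: row=6, L[6]='t', prepend. Next row=LF[6]=11
  step 4: row=11, L[11]='t', prepend. Next row=LF[11]=13
  step 5: row=13, L[13]='e', prepend. Next row=LF[13]=2
  step 6: row=2, L[2]='h', prepend. Next row=LF[2]=5
  step 7: row=5, L[5]='g', prepend. Next row=LF[5]=3
  step 8: row=3, L[3]='a', prepend. Next row=LF[3]=1
  step 9: row=1, L[1]='p', prepend. Next row=LF[1]=8
  step 10: row=8, L[8]='s', prepend. Next row=LF[8]=10
  step 11: row=10, L[10]='t', prepend. Next row=LF[10]=12
  step 12: row=12, L[12]='r', prepend. Next row=LF[12]=9
  step 13: row=9, L[9]='u', prepend. Next row=LF[9]=14
  step 14: row=14, L[14]='g', prepend. Next row=LF[14]=4
  step 15: row=4, L[4]='o', prepend. Next row=LF[4]=7
  step 16: row=7, L[7]='y', prepend. Next row=LF[7]=15
Reversed output: yogurtspaghetti$

Answer: yogurtspaghetti$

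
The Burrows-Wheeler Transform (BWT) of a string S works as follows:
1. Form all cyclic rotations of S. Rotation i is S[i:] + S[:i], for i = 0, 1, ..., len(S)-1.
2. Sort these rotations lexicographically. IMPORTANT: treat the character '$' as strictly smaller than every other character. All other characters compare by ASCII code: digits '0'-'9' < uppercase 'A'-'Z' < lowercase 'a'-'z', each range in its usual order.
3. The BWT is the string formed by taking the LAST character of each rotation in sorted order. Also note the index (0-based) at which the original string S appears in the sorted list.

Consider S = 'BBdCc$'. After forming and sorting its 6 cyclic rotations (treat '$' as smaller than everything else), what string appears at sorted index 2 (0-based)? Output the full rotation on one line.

All 6 rotations (rotation i = S[i:]+S[:i]):
  rot[0] = BBdCc$
  rot[1] = BdCc$B
  rot[2] = dCc$BB
  rot[3] = Cc$BBd
  rot[4] = c$BBdC
  rot[5] = $BBdCc
Sorted (with $ < everything):
  sorted[0] = $BBdCc
  sorted[1] = BBdCc$
  sorted[2] = BdCc$B
  sorted[3] = Cc$BBd
  sorted[4] = c$BBdC
  sorted[5] = dCc$BB
sorted[2] = BdCc$B

Answer: BdCc$B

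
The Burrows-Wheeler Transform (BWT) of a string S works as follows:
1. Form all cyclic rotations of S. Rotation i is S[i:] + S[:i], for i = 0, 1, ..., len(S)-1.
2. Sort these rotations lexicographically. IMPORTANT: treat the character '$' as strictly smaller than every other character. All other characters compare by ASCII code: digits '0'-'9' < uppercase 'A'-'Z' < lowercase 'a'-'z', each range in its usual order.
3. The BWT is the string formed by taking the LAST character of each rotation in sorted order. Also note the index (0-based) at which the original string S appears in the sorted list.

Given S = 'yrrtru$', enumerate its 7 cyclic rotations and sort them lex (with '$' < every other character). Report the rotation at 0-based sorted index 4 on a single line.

All 7 rotations (rotation i = S[i:]+S[:i]):
  rot[0] = yrrtru$
  rot[1] = rrtru$y
  rot[2] = rtru$yr
  rot[3] = tru$yrr
  rot[4] = ru$yrrt
  rot[5] = u$yrrtr
  rot[6] = $yrrtru
Sorted (with $ < everything):
  sorted[0] = $yrrtru
  sorted[1] = rrtru$y
  sorted[2] = rtru$yr
  sorted[3] = ru$yrrt
  sorted[4] = tru$yrr
  sorted[5] = u$yrrtr
  sorted[6] = yrrtru$
sorted[4] = tru$yrr

Answer: tru$yrr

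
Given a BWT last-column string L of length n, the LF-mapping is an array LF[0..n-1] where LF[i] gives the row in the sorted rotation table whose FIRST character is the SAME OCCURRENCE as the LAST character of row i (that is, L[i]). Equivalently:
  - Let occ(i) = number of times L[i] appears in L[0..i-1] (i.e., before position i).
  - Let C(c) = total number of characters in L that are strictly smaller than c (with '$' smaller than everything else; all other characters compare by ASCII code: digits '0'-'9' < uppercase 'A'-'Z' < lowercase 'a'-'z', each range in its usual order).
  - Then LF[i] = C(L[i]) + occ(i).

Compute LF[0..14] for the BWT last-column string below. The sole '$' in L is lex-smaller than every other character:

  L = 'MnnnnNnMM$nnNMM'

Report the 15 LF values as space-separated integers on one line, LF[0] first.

Char counts: '$':1, 'M':5, 'N':2, 'n':7
C (first-col start): C('$')=0, C('M')=1, C('N')=6, C('n')=8
L[0]='M': occ=0, LF[0]=C('M')+0=1+0=1
L[1]='n': occ=0, LF[1]=C('n')+0=8+0=8
L[2]='n': occ=1, LF[2]=C('n')+1=8+1=9
L[3]='n': occ=2, LF[3]=C('n')+2=8+2=10
L[4]='n': occ=3, LF[4]=C('n')+3=8+3=11
L[5]='N': occ=0, LF[5]=C('N')+0=6+0=6
L[6]='n': occ=4, LF[6]=C('n')+4=8+4=12
L[7]='M': occ=1, LF[7]=C('M')+1=1+1=2
L[8]='M': occ=2, LF[8]=C('M')+2=1+2=3
L[9]='$': occ=0, LF[9]=C('$')+0=0+0=0
L[10]='n': occ=5, LF[10]=C('n')+5=8+5=13
L[11]='n': occ=6, LF[11]=C('n')+6=8+6=14
L[12]='N': occ=1, LF[12]=C('N')+1=6+1=7
L[13]='M': occ=3, LF[13]=C('M')+3=1+3=4
L[14]='M': occ=4, LF[14]=C('M')+4=1+4=5

Answer: 1 8 9 10 11 6 12 2 3 0 13 14 7 4 5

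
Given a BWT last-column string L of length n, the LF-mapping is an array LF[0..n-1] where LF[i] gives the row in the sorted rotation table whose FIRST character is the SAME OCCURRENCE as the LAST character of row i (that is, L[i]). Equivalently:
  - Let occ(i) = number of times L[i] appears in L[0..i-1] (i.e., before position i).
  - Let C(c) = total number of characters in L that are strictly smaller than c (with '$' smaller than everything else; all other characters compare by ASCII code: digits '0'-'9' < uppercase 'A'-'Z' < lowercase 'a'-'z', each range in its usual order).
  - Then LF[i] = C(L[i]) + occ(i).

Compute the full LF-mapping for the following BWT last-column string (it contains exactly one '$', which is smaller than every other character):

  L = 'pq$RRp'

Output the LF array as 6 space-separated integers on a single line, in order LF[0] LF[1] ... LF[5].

Answer: 3 5 0 1 2 4

Derivation:
Char counts: '$':1, 'R':2, 'p':2, 'q':1
C (first-col start): C('$')=0, C('R')=1, C('p')=3, C('q')=5
L[0]='p': occ=0, LF[0]=C('p')+0=3+0=3
L[1]='q': occ=0, LF[1]=C('q')+0=5+0=5
L[2]='$': occ=0, LF[2]=C('$')+0=0+0=0
L[3]='R': occ=0, LF[3]=C('R')+0=1+0=1
L[4]='R': occ=1, LF[4]=C('R')+1=1+1=2
L[5]='p': occ=1, LF[5]=C('p')+1=3+1=4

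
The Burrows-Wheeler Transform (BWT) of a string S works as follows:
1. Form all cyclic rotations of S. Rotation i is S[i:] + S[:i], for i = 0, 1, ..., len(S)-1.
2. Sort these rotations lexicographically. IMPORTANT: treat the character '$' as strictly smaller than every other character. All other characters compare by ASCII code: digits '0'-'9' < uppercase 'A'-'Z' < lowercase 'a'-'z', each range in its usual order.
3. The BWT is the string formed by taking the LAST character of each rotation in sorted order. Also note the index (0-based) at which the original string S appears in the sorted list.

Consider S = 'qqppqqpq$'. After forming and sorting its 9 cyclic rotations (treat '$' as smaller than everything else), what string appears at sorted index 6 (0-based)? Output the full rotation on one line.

Answer: qpq$qqppq

Derivation:
All 9 rotations (rotation i = S[i:]+S[:i]):
  rot[0] = qqppqqpq$
  rot[1] = qppqqpq$q
  rot[2] = ppqqpq$qq
  rot[3] = pqqpq$qqp
  rot[4] = qqpq$qqpp
  rot[5] = qpq$qqppq
  rot[6] = pq$qqppqq
  rot[7] = q$qqppqqp
  rot[8] = $qqppqqpq
Sorted (with $ < everything):
  sorted[0] = $qqppqqpq
  sorted[1] = ppqqpq$qq
  sorted[2] = pq$qqppqq
  sorted[3] = pqqpq$qqp
  sorted[4] = q$qqppqqp
  sorted[5] = qppqqpq$q
  sorted[6] = qpq$qqppq
  sorted[7] = qqppqqpq$
  sorted[8] = qqpq$qqpp
sorted[6] = qpq$qqppq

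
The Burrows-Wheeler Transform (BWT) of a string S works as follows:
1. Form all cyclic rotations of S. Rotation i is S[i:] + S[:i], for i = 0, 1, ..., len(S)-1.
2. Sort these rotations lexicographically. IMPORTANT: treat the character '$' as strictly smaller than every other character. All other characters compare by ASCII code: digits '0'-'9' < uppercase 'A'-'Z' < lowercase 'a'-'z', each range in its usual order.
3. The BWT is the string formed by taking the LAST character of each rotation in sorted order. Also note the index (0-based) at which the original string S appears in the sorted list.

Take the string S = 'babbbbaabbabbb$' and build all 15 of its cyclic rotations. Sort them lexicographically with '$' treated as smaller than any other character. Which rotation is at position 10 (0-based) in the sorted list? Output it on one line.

Answer: bbaabbabbb$babb

Derivation:
All 15 rotations (rotation i = S[i:]+S[:i]):
  rot[0] = babbbbaabbabbb$
  rot[1] = abbbbaabbabbb$b
  rot[2] = bbbbaabbabbb$ba
  rot[3] = bbbaabbabbb$bab
  rot[4] = bbaabbabbb$babb
  rot[5] = baabbabbb$babbb
  rot[6] = aabbabbb$babbbb
  rot[7] = abbabbb$babbbba
  rot[8] = bbabbb$babbbbaa
  rot[9] = babbb$babbbbaab
  rot[10] = abbb$babbbbaabb
  rot[11] = bbb$babbbbaabba
  rot[12] = bb$babbbbaabbab
  rot[13] = b$babbbbaabbabb
  rot[14] = $babbbbaabbabbb
Sorted (with $ < everything):
  sorted[0] = $babbbbaabbabbb
  sorted[1] = aabbabbb$babbbb
  sorted[2] = abbabbb$babbbba
  sorted[3] = abbb$babbbbaabb
  sorted[4] = abbbbaabbabbb$b
  sorted[5] = b$babbbbaabbabb
  sorted[6] = baabbabbb$babbb
  sorted[7] = babbb$babbbbaab
  sorted[8] = babbbbaabbabbb$
  sorted[9] = bb$babbbbaabbab
  sorted[10] = bbaabbabbb$babb
  sorted[11] = bbabbb$babbbbaa
  sorted[12] = bbb$babbbbaabba
  sorted[13] = bbbaabbabbb$bab
  sorted[14] = bbbbaabbabbb$ba
sorted[10] = bbaabbabbb$babb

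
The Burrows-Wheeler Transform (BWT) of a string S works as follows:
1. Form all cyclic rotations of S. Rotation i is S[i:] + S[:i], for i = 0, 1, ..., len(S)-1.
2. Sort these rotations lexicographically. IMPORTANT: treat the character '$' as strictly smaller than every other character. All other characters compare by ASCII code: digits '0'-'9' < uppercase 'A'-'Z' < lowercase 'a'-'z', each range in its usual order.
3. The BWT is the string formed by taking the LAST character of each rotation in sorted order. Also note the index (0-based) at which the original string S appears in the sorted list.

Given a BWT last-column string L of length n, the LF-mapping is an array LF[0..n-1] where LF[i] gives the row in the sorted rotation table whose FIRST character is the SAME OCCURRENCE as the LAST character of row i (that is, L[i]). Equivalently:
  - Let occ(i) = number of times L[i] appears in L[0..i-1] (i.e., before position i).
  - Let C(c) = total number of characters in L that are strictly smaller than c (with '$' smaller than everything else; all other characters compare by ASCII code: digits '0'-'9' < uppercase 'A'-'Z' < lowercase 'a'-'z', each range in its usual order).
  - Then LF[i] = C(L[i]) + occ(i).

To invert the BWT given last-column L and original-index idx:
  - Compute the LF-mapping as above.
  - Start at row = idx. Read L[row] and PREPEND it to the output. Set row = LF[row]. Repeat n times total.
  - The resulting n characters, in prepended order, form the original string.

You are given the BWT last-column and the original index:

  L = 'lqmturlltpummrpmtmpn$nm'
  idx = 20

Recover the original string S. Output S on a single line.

LF mapping: 1 15 4 18 21 16 2 3 19 12 22 5 6 17 13 7 20 8 14 10 0 11 9
Walk LF starting at row 20, prepending L[row]:
  step 1: row=20, L[20]='$', prepend. Next row=LF[20]=0
  step 2: row=0, L[0]='l', prepend. Next row=LF[0]=1
  step 3: row=1, L[1]='q', prepend. Next row=LF[1]=15
  step 4: row=15, L[15]='m', prepend. Next row=LF[15]=7
  step 5: row=7, L[7]='l', prepend. Next row=LF[7]=3
  step 6: row=3, L[3]='t', prepend. Next row=LF[3]=18
  step 7: row=18, L[18]='p', prepend. Next row=LF[18]=14
  step 8: row=14, L[14]='p', prepend. Next row=LF[14]=13
  step 9: row=13, L[13]='r', prepend. Next row=LF[13]=17
  step 10: row=17, L[17]='m', prepend. Next row=LF[17]=8
  step 11: row=8, L[8]='t', prepend. Next row=LF[8]=19
  step 12: row=19, L[19]='n', prepend. Next row=LF[19]=10
  step 13: row=10, L[10]='u', prepend. Next row=LF[10]=22
  step 14: row=22, L[22]='m', prepend. Next row=LF[22]=9
  step 15: row=9, L[9]='p', prepend. Next row=LF[9]=12
  step 16: row=12, L[12]='m', prepend. Next row=LF[12]=6
  step 17: row=6, L[6]='l', prepend. Next row=LF[6]=2
  step 18: row=2, L[2]='m', prepend. Next row=LF[2]=4
  step 19: row=4, L[4]='u', prepend. Next row=LF[4]=21
  step 20: row=21, L[21]='n', prepend. Next row=LF[21]=11
  step 21: row=11, L[11]='m', prepend. Next row=LF[11]=5
  step 22: row=5, L[5]='r', prepend. Next row=LF[5]=16
  step 23: row=16, L[16]='t', prepend. Next row=LF[16]=20
Reversed output: trmnumlmpmuntmrpptlmql$

Answer: trmnumlmpmuntmrpptlmql$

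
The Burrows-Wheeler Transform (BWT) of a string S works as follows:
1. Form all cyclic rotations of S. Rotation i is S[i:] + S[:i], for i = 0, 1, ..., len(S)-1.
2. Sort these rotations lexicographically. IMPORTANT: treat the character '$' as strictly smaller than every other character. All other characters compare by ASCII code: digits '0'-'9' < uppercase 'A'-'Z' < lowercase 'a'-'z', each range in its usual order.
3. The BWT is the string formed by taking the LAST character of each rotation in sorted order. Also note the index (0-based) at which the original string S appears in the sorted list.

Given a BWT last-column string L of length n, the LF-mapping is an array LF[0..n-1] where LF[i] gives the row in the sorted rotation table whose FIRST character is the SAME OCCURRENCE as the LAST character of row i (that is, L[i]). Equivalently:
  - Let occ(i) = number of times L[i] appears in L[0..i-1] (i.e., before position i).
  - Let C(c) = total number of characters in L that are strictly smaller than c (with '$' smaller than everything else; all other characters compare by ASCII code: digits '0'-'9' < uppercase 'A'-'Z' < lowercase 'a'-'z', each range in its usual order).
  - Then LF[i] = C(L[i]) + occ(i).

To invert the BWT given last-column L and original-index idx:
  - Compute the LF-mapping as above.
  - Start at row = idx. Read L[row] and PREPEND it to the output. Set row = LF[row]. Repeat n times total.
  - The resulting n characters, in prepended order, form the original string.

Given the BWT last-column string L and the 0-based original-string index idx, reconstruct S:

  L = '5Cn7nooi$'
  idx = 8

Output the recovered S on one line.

LF mapping: 1 3 5 2 6 7 8 4 0
Walk LF starting at row 8, prepending L[row]:
  step 1: row=8, L[8]='$', prepend. Next row=LF[8]=0
  step 2: row=0, L[0]='5', prepend. Next row=LF[0]=1
  step 3: row=1, L[1]='C', prepend. Next row=LF[1]=3
  step 4: row=3, L[3]='7', prepend. Next row=LF[3]=2
  step 5: row=2, L[2]='n', prepend. Next row=LF[2]=5
  step 6: row=5, L[5]='o', prepend. Next row=LF[5]=7
  step 7: row=7, L[7]='i', prepend. Next row=LF[7]=4
  step 8: row=4, L[4]='n', prepend. Next row=LF[4]=6
  step 9: row=6, L[6]='o', prepend. Next row=LF[6]=8
Reversed output: onion7C5$

Answer: onion7C5$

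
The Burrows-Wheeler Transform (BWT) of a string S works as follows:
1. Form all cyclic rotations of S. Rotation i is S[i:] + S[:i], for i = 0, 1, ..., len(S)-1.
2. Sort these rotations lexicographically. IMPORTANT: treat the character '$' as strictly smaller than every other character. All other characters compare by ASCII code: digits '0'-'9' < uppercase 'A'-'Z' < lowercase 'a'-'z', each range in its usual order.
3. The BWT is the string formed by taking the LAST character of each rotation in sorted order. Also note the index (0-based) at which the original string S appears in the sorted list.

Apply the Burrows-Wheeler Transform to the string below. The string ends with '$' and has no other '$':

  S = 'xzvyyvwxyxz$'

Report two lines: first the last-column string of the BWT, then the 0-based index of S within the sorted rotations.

All 12 rotations (rotation i = S[i:]+S[:i]):
  rot[0] = xzvyyvwxyxz$
  rot[1] = zvyyvwxyxz$x
  rot[2] = vyyvwxyxz$xz
  rot[3] = yyvwxyxz$xzv
  rot[4] = yvwxyxz$xzvy
  rot[5] = vwxyxz$xzvyy
  rot[6] = wxyxz$xzvyyv
  rot[7] = xyxz$xzvyyvw
  rot[8] = yxz$xzvyyvwx
  rot[9] = xz$xzvyyvwxy
  rot[10] = z$xzvyyvwxyx
  rot[11] = $xzvyyvwxyxz
Sorted (with $ < everything):
  sorted[0] = $xzvyyvwxyxz  (last char: 'z')
  sorted[1] = vwxyxz$xzvyy  (last char: 'y')
  sorted[2] = vyyvwxyxz$xz  (last char: 'z')
  sorted[3] = wxyxz$xzvyyv  (last char: 'v')
  sorted[4] = xyxz$xzvyyvw  (last char: 'w')
  sorted[5] = xz$xzvyyvwxy  (last char: 'y')
  sorted[6] = xzvyyvwxyxz$  (last char: '$')
  sorted[7] = yvwxyxz$xzvy  (last char: 'y')
  sorted[8] = yxz$xzvyyvwx  (last char: 'x')
  sorted[9] = yyvwxyxz$xzv  (last char: 'v')
  sorted[10] = z$xzvyyvwxyx  (last char: 'x')
  sorted[11] = zvyyvwxyxz$x  (last char: 'x')
Last column: zyzvwy$yxvxx
Original string S is at sorted index 6

Answer: zyzvwy$yxvxx
6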